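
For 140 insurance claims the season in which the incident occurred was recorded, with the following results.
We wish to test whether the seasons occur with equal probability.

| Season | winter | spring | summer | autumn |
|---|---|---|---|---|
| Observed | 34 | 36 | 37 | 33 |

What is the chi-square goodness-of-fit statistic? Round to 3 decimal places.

Under H₀ each category has probability 1/4, so each expected count is 140/4 = 35.
cat         O        E   (O−E)²/E
winter     34       35     0.0286
spring     36       35     0.0286
summer     37       35     0.1143
autumn     33       35     0.1143
Sum = 0.286

0.286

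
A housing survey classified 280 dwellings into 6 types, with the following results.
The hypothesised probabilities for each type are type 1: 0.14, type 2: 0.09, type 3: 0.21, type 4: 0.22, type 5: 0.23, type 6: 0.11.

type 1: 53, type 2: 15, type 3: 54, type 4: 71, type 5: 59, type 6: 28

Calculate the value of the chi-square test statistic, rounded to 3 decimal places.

11.520

Expected counts E_i = n·p_i: 280×0.14 = 39.2, 280×0.09 = 25.2, 280×0.21 = 58.8, 280×0.22 = 61.6, 280×0.23 = 64.4, 280×0.11 = 30.8.
cat         O        E   (O−E)²/E
type 1     53     39.2     4.8582
type 2     15     25.2     4.1286
type 3     54     58.8     0.3918
type 4     71     61.6     1.4344
type 5     59     64.4     0.4528
type 6     28     30.8     0.2545
Sum = 11.520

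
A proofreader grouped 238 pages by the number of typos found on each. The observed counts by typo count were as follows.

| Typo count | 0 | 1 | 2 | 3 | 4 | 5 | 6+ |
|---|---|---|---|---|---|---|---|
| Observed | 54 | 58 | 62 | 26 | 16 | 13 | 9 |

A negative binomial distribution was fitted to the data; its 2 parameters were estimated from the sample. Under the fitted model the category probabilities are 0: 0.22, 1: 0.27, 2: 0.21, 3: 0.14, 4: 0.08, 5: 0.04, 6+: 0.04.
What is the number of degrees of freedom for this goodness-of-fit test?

There are k = 7 categories and 2 parameters estimated from the data, so df = 7 − 1 − 2 = 4.

4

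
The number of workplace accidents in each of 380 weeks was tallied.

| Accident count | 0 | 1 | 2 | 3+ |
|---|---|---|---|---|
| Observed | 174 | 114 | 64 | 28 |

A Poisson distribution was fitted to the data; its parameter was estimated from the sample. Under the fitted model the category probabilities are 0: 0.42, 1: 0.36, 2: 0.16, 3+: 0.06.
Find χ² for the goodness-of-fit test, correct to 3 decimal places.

Expected counts E_i = n·p_i: 380×0.42 = 159.6, 380×0.36 = 136.8, 380×0.16 = 60.8, 380×0.06 = 22.8.
cat         O        E   (O−E)²/E
0         174    159.6     1.2992
1         114    136.8     3.8000
2          64     60.8     0.1684
3+         28     22.8     1.1860
Sum = 6.454

6.454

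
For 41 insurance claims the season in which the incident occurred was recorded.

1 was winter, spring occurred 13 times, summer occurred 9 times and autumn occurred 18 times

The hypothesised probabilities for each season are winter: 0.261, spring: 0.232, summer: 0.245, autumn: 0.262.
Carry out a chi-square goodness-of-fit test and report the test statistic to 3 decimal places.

15.086

Expected counts E_i = n·p_i: 41×0.261 = 10.701, 41×0.232 = 9.512, 41×0.245 = 10.045, 41×0.262 = 10.742.
winter: (1 − 10.701)²/10.701 = 94.109401/10.701 = 8.7944
spring: (13 − 9.512)²/9.512 = 12.166144/9.512 = 1.2790
summer: (9 − 10.045)²/10.045 = 1.092025/10.045 = 0.1087
autumn: (18 − 10.742)²/10.742 = 52.678564/10.742 = 4.9040
Sum = 15.086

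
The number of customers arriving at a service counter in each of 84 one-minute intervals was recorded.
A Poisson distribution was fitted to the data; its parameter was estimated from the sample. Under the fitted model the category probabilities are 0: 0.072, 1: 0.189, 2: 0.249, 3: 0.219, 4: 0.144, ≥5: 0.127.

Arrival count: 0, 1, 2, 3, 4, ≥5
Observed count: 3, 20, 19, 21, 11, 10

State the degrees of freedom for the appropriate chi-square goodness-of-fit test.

4

There are k = 6 categories and 1 parameter estimated from the data, so df = 6 − 1 − 1 = 4.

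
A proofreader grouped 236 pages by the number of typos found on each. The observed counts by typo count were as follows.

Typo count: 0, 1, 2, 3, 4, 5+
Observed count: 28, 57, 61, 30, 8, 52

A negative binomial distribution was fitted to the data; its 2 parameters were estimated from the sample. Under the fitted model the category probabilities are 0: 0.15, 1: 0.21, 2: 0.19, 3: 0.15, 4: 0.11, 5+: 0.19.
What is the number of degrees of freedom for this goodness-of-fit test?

There are k = 6 categories and 2 parameters estimated from the data, so df = 6 − 1 − 2 = 3.

3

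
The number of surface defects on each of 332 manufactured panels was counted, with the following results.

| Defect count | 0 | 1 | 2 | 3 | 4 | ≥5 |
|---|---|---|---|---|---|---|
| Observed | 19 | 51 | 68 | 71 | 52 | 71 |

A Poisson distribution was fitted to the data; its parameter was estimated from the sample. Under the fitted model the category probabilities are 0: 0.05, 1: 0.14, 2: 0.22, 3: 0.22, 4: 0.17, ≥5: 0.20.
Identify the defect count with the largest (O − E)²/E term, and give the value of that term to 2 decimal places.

1, 0.44

Expected counts E_i = n·p_i: 332×0.05 = 16.6, 332×0.14 = 46.48, 332×0.22 = 73.04, 332×0.22 = 73.04, 332×0.17 = 56.44, 332×0.20 = 66.4.
cat         O        E   (O−E)²/E
0          19     16.6      0.347
1          51    46.48      0.440
2          68    73.04      0.348
3          71    73.04      0.057
4          52    56.44      0.349
≥5         71     66.4      0.319
The largest term is for 1: 0.44.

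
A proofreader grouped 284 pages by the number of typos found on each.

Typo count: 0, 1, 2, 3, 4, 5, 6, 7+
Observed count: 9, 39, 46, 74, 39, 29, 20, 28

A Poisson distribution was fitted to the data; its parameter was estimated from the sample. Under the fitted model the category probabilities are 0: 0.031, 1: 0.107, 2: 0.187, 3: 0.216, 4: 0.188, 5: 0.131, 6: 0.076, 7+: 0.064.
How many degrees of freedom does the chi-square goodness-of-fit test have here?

There are k = 8 categories and 1 parameter estimated from the data, so df = 8 − 1 − 1 = 6.

6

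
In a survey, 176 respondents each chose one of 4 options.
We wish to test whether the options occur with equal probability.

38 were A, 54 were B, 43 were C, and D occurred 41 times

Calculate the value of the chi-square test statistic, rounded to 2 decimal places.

3.32

Expected count for each of the 4 categories: 176/4 = 44.
χ² = (38−44)²/44 + (54−44)²/44 + (43−44)²/44 + (41−44)²/44
   = 0.818 + 2.273 + 0.023 + 0.205
Sum = 3.32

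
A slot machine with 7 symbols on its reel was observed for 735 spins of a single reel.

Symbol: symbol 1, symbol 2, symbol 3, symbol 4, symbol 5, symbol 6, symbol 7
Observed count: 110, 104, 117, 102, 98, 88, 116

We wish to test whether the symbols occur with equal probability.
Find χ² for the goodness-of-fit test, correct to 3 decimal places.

6.076

Expected count for each of the 7 categories: 735/7 = 105.
symbol 1: (110 − 105)²/105 = 25/105 = 0.2381
symbol 2: (104 − 105)²/105 = 1/105 = 0.0095
symbol 3: (117 − 105)²/105 = 144/105 = 1.3714
symbol 4: (102 − 105)²/105 = 9/105 = 0.0857
symbol 5: (98 − 105)²/105 = 49/105 = 0.4667
symbol 6: (88 − 105)²/105 = 289/105 = 2.7524
symbol 7: (116 − 105)²/105 = 121/105 = 1.1524
Sum = 6.076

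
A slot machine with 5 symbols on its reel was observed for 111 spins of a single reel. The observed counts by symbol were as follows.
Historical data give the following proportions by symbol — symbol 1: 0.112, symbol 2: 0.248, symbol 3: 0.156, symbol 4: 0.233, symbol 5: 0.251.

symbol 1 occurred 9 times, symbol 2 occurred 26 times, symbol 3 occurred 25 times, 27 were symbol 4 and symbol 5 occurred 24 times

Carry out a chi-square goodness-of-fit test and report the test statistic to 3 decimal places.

5.027

Expected counts E_i = n·p_i: 111×0.112 = 12.432, 111×0.248 = 27.528, 111×0.156 = 17.316, 111×0.233 = 25.863, 111×0.251 = 27.861.
cat           O        E   (O−E)²/E
symbol 1      9   12.432     0.9474
symbol 2     26   27.528     0.0848
symbol 3     25   17.316     3.4098
symbol 4     27   25.863     0.0500
symbol 5     24   27.861     0.5351
Sum = 5.027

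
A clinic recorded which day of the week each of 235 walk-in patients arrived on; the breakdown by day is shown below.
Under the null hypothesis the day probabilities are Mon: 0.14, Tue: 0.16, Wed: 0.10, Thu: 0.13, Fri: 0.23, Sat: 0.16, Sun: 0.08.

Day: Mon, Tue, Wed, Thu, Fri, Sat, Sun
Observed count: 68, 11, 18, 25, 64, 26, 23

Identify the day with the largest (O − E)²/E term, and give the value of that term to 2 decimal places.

Mon, 37.45

Expected counts E_i = n·p_i: 235×0.14 = 32.9, 235×0.16 = 37.6, 235×0.10 = 23.5, 235×0.13 = 30.55, 235×0.23 = 54.05, 235×0.16 = 37.6, 235×0.08 = 18.8.
cat         O        E   (O−E)²/E
Mon        68     32.9     37.447
Tue        11     37.6     18.818
Wed        18     23.5      1.287
Thu        25    30.55      1.008
Fri        64    54.05      1.832
Sat        26     37.6      3.579
Sun        23     18.8      0.938
The largest term is for Mon: 37.45.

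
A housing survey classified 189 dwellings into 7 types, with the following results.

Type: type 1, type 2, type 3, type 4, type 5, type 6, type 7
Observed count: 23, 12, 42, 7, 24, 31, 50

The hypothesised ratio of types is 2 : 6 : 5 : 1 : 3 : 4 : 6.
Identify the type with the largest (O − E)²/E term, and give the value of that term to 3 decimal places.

type 2, 21.429

Ratio total = 27. Expected counts: 189×2/27 = 14, 189×6/27 = 42, 189×5/27 = 35, 189×1/27 = 7, 189×3/27 = 21, 189×4/27 = 28, 189×6/27 = 42.
χ² = (23−14)²/14 + (12−42)²/42 + (42−35)²/35 + (7−7)²/7 + (24−21)²/21 + (31−28)²/28 + (50−42)²/42
   = 5.7857 + 21.4286 + 1.4000 + 0.0000 + 0.4286 + 0.3214 + 1.5238
The largest term is for type 2: 21.429.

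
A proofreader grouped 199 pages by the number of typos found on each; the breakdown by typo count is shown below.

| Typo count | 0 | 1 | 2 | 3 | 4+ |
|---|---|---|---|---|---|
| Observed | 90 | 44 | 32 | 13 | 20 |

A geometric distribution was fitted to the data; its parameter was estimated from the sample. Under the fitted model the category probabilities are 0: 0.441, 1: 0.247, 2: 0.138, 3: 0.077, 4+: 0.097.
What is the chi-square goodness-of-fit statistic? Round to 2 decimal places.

1.72

Expected counts E_i = n·p_i: 199×0.441 = 87.759, 199×0.247 = 49.153, 199×0.138 = 27.462, 199×0.077 = 15.323, 199×0.097 = 19.303.
cat         O        E   (O−E)²/E
0          90   87.759      0.057
1          44   49.153      0.540
2          32   27.462      0.750
3          13   15.323      0.352
4+         20   19.303      0.025
Sum = 1.72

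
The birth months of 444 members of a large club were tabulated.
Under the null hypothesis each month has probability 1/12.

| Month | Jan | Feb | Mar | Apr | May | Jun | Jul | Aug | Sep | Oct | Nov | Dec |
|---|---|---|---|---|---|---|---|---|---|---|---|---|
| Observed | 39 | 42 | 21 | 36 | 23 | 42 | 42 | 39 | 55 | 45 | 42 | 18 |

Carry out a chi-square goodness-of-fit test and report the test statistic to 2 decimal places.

35.41

Under H₀ each category has probability 1/12, so each expected count is 444/12 = 37.
Jan: (39 − 37)²/37 = 4/37 = 0.108
Feb: (42 − 37)²/37 = 25/37 = 0.676
Mar: (21 − 37)²/37 = 256/37 = 6.919
Apr: (36 − 37)²/37 = 1/37 = 0.027
May: (23 − 37)²/37 = 196/37 = 5.297
Jun: (42 − 37)²/37 = 25/37 = 0.676
Jul: (42 − 37)²/37 = 25/37 = 0.676
Aug: (39 − 37)²/37 = 4/37 = 0.108
Sep: (55 − 37)²/37 = 324/37 = 8.757
Oct: (45 − 37)²/37 = 64/37 = 1.730
Nov: (42 − 37)²/37 = 25/37 = 0.676
Dec: (18 − 37)²/37 = 361/37 = 9.757
Sum = 35.41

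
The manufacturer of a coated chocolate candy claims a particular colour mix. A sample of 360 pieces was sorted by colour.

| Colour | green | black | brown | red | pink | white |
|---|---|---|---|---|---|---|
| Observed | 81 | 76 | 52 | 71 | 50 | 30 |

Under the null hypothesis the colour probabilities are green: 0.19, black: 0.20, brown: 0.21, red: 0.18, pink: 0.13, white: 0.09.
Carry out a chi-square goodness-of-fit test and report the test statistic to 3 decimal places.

Expected counts E_i = n·p_i: 360×0.19 = 68.4, 360×0.20 = 72, 360×0.21 = 75.6, 360×0.18 = 64.8, 360×0.13 = 46.8, 360×0.09 = 32.4.
green: (81 − 68.4)²/68.4 = 158.76/68.4 = 2.3211
black: (76 − 72)²/72 = 16/72 = 0.2222
brown: (52 − 75.6)²/75.6 = 556.96/75.6 = 7.3672
red: (71 − 64.8)²/64.8 = 38.44/64.8 = 0.5932
pink: (50 − 46.8)²/46.8 = 10.24/46.8 = 0.2188
white: (30 − 32.4)²/32.4 = 5.76/32.4 = 0.1778
Sum = 10.900

10.900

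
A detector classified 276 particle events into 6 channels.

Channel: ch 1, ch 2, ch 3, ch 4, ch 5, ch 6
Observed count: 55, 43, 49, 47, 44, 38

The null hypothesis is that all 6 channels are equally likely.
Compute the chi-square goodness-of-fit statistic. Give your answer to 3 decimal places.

Expected count for each of the 6 categories: 276/6 = 46.
cat         O        E   (O−E)²/E
ch 1       55       46     1.7609
ch 2       43       46     0.1957
ch 3       49       46     0.1957
ch 4       47       46     0.0217
ch 5       44       46     0.0870
ch 6       38       46     1.3913
Sum = 3.652

3.652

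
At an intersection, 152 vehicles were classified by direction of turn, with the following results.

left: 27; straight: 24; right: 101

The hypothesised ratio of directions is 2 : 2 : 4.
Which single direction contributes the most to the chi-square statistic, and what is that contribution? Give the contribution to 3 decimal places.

right, 8.224

Ratio total = 8. Expected counts: 152×2/8 = 38, 152×2/8 = 38, 152×4/8 = 76.
cat           O        E   (O−E)²/E
left         27       38     3.1842
straight     24       38     5.1579
right       101       76     8.2237
The largest term is for right: 8.224.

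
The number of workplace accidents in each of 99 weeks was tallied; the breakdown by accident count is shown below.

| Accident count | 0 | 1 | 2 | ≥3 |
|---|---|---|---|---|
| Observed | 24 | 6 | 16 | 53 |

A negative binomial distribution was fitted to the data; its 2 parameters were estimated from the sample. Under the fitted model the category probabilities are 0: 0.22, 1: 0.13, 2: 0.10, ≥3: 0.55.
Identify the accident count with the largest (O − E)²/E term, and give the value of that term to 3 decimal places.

2, 3.759

Expected counts E_i = n·p_i: 99×0.22 = 21.78, 99×0.13 = 12.87, 99×0.10 = 9.9, 99×0.55 = 54.45.
0: (24 − 21.78)²/21.78 = 4.9284/21.78 = 0.2263
1: (6 − 12.87)²/12.87 = 47.1969/12.87 = 3.6672
2: (16 − 9.9)²/9.9 = 37.21/9.9 = 3.7586
≥3: (53 − 54.45)²/54.45 = 2.1025/54.45 = 0.0386
The largest term is for 2: 3.759.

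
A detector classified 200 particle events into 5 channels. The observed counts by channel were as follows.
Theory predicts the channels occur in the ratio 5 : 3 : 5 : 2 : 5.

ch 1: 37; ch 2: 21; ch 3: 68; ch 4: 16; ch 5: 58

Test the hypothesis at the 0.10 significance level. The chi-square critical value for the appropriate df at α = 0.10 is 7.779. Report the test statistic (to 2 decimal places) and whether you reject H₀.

14.64; reject

Ratio total = 20. Expected counts: 200×5/20 = 50, 200×3/20 = 30, 200×5/20 = 50, 200×2/20 = 20, 200×5/20 = 50.
cat         O        E   (O−E)²/E
ch 1       37       50      3.380
ch 2       21       30      2.700
ch 3       68       50      6.480
ch 4       16       20      0.800
ch 5       58       50      1.280
Sum = 14.64
df = 4. Since 14.64 > 7.779, we reject H₀.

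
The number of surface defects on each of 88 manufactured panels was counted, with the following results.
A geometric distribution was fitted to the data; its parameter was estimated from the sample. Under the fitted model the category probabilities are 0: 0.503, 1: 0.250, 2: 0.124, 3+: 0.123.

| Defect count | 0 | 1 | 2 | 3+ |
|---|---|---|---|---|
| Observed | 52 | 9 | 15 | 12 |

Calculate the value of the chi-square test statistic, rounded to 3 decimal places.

10.693

Expected counts E_i = n·p_i: 88×0.503 = 44.264, 88×0.250 = 22, 88×0.124 = 10.912, 88×0.123 = 10.824.
χ² = (52−44.264)²/44.264 + (9−22)²/22 + (15−10.912)²/10.912 + (12−10.824)²/10.824
   = 1.3520 + 7.6818 + 1.5315 + 0.1278
Sum = 10.693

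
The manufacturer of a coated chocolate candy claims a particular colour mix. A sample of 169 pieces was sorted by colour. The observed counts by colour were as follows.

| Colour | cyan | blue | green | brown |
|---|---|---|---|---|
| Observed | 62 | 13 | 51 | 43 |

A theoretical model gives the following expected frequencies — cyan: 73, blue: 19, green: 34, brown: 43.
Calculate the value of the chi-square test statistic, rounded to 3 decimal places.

12.052

χ² = (62−73)²/73 + (13−19)²/19 + (51−34)²/34 + (43−43)²/43
   = 1.6575 + 1.8947 + 8.5000 + 0.0000
Sum = 12.052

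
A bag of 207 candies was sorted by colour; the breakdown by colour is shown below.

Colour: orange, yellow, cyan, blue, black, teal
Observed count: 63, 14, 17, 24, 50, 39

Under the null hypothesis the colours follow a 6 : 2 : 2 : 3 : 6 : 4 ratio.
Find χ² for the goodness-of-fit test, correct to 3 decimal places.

Ratio total = 23. Expected counts: 207×6/23 = 54, 207×2/23 = 18, 207×2/23 = 18, 207×3/23 = 27, 207×6/23 = 54, 207×4/23 = 36.
orange: (63 − 54)²/54 = 81/54 = 1.5000
yellow: (14 − 18)²/18 = 16/18 = 0.8889
cyan: (17 − 18)²/18 = 1/18 = 0.0556
blue: (24 − 27)²/27 = 9/27 = 0.3333
black: (50 − 54)²/54 = 16/54 = 0.2963
teal: (39 − 36)²/36 = 9/36 = 0.2500
Sum = 3.324

3.324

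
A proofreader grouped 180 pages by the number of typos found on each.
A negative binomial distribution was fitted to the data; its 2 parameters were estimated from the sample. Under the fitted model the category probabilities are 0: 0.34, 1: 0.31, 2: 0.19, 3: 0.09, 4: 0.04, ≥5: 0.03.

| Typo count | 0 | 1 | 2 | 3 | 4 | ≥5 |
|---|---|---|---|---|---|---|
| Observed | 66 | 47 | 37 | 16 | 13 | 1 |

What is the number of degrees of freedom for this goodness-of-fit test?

3

There are k = 6 categories and 2 parameters estimated from the data, so df = 6 − 1 − 2 = 3.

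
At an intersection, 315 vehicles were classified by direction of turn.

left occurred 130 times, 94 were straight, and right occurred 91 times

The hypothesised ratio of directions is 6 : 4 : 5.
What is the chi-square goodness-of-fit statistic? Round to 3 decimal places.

3.184

Ratio total = 15. Expected counts: 315×6/15 = 126, 315×4/15 = 84, 315×5/15 = 105.
left: (130 − 126)²/126 = 16/126 = 0.1270
straight: (94 − 84)²/84 = 100/84 = 1.1905
right: (91 − 105)²/105 = 196/105 = 1.8667
Sum = 3.184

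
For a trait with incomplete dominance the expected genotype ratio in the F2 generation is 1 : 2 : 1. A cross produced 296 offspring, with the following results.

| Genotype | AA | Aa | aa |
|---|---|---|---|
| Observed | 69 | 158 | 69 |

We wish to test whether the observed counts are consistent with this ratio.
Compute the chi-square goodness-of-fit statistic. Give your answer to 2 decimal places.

1.35

Ratio total = 4. Expected counts: 296×1/4 = 74, 296×2/4 = 148, 296×1/4 = 74.
χ² = (69−74)²/74 + (158−148)²/148 + (69−74)²/74
   = 0.338 + 0.676 + 0.338
Sum = 1.35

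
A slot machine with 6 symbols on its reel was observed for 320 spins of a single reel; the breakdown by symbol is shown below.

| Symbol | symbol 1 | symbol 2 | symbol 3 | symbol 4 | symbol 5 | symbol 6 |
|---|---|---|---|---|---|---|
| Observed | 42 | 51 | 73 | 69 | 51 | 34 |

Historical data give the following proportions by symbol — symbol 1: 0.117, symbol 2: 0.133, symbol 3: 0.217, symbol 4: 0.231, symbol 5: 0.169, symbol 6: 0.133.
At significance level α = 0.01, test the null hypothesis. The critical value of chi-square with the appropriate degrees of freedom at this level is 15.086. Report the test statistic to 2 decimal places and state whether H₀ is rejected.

Expected counts E_i = n·p_i: 320×0.117 = 37.44, 320×0.133 = 42.56, 320×0.217 = 69.44, 320×0.231 = 73.92, 320×0.169 = 54.08, 320×0.133 = 42.56.
symbol 1: (42 − 37.44)²/37.44 = 20.7936/37.44 = 0.555
symbol 2: (51 − 42.56)²/42.56 = 71.2336/42.56 = 1.674
symbol 3: (73 − 69.44)²/69.44 = 12.6736/69.44 = 0.183
symbol 4: (69 − 73.92)²/73.92 = 24.2064/73.92 = 0.327
symbol 5: (51 − 54.08)²/54.08 = 9.4864/54.08 = 0.175
symbol 6: (34 − 42.56)²/42.56 = 73.2736/42.56 = 1.722
Sum = 4.64
df = 5. Since 4.64 < 15.086, we do not reject H₀.

4.64; do not reject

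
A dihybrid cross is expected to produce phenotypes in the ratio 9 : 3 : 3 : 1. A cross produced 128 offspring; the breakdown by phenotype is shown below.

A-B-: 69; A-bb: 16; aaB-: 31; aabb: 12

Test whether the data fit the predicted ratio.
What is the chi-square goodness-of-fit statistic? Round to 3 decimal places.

6.833

Ratio total = 16. Expected counts: 128×9/16 = 72, 128×3/16 = 24, 128×3/16 = 24, 128×1/16 = 8.
A-B-: (69 − 72)²/72 = 9/72 = 0.1250
A-bb: (16 − 24)²/24 = 64/24 = 2.6667
aaB-: (31 − 24)²/24 = 49/24 = 2.0417
aabb: (12 − 8)²/8 = 16/8 = 2.0000
Sum = 6.833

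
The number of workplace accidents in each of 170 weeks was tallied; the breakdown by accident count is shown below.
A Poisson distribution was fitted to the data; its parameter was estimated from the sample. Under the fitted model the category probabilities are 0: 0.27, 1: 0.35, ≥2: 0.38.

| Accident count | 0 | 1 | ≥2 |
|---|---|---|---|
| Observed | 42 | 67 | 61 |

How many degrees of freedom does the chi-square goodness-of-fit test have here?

1

There are k = 3 categories and 1 parameter estimated from the data, so df = 3 − 1 − 1 = 1.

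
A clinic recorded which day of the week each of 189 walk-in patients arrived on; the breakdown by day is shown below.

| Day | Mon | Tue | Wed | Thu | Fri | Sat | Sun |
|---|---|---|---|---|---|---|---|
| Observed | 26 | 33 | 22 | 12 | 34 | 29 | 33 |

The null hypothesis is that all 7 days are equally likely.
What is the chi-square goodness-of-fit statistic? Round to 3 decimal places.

13.926

Under H₀ each category has probability 1/7, so each expected count is 189/7 = 27.
cat         O        E   (O−E)²/E
Mon        26       27     0.0370
Tue        33       27     1.3333
Wed        22       27     0.9259
Thu        12       27     8.3333
Fri        34       27     1.8148
Sat        29       27     0.1481
Sun        33       27     1.3333
Sum = 13.926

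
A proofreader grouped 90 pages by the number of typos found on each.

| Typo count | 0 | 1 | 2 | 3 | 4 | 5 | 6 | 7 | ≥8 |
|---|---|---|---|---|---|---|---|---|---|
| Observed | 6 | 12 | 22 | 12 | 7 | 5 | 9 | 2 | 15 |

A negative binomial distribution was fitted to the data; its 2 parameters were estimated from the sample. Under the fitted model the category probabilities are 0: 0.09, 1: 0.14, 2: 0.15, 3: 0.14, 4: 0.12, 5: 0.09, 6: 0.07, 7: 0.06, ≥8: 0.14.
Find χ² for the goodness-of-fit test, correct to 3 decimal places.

12.232

Expected counts E_i = n·p_i: 90×0.09 = 8.1, 90×0.14 = 12.6, 90×0.15 = 13.5, 90×0.14 = 12.6, 90×0.12 = 10.8, 90×0.09 = 8.1, 90×0.07 = 6.3, 90×0.06 = 5.4, 90×0.14 = 12.6.
χ² = (6−8.1)²/8.1 + (12−12.6)²/12.6 + (22−13.5)²/13.5 + (12−12.6)²/12.6 + (7−10.8)²/10.8 + (5−8.1)²/8.1 + (9−6.3)²/6.3 + (2−5.4)²/5.4 + (15−12.6)²/12.6
   = 0.5444 + 0.0286 + 5.3519 + 0.0286 + 1.3370 + 1.1864 + 1.1571 + 2.1407 + 0.4571
Sum = 12.232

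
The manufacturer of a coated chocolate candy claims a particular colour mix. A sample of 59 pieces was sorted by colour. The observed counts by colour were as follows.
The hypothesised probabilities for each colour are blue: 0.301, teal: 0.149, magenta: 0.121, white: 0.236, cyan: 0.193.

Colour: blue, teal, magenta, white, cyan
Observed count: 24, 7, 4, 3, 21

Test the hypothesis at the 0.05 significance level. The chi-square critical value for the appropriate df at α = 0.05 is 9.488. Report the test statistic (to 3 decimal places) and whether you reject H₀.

20.624; reject

Expected counts E_i = n·p_i: 59×0.301 = 17.759, 59×0.149 = 8.791, 59×0.121 = 7.139, 59×0.236 = 13.924, 59×0.193 = 11.387.
cat          O        E   (O−E)²/E
blue        24   17.759     2.1933
teal         7    8.791     0.3649
magenta      4    7.139     1.3802
white        3   13.924     8.5704
cyan        21   11.387     8.1154
Sum = 20.624
df = 4. Since 20.624 > 9.488, we reject H₀.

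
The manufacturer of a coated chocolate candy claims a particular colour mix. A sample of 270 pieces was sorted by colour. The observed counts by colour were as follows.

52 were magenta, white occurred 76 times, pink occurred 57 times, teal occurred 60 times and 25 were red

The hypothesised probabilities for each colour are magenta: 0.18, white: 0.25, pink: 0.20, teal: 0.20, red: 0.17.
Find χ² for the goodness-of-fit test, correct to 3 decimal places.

11.658

Expected counts E_i = n·p_i: 270×0.18 = 48.6, 270×0.25 = 67.5, 270×0.20 = 54, 270×0.20 = 54, 270×0.17 = 45.9.
χ² = (52−48.6)²/48.6 + (76−67.5)²/67.5 + (57−54)²/54 + (60−54)²/54 + (25−45.9)²/45.9
   = 0.2379 + 1.0704 + 0.1667 + 0.6667 + 9.5166
Sum = 11.658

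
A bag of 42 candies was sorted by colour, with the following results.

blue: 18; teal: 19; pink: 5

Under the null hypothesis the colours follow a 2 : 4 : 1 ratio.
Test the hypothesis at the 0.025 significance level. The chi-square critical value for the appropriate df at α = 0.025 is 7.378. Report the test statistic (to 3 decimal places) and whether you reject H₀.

4.208; do not reject

Ratio total = 7. Expected counts: 42×2/7 = 12, 42×4/7 = 24, 42×1/7 = 6.
cat         O        E   (O−E)²/E
blue       18       12     3.0000
teal       19       24     1.0417
pink        5        6     0.1667
Sum = 4.208
df = 2. Since 4.208 < 7.378, we do not reject H₀.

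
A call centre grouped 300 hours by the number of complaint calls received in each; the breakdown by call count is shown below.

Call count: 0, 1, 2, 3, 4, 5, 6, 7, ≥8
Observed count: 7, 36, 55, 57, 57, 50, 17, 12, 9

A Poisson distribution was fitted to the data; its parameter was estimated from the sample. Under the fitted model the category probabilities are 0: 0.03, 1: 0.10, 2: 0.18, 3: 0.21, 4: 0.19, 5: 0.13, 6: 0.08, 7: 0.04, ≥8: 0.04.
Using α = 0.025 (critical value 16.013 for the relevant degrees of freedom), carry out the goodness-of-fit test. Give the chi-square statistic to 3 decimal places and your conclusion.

8.129; do not reject

Expected counts E_i = n·p_i: 300×0.03 = 9, 300×0.10 = 30, 300×0.18 = 54, 300×0.21 = 63, 300×0.19 = 57, 300×0.13 = 39, 300×0.08 = 24, 300×0.04 = 12, 300×0.04 = 12.
cat         O        E   (O−E)²/E
0           7        9     0.4444
1          36       30     1.2000
2          55       54     0.0185
3          57       63     0.5714
4          57       57     0.0000
5          50       39     3.1026
6          17       24     2.0417
7          12       12     0.0000
≥8          9       12     0.7500
Sum = 8.129
df = 7. Since 8.129 < 16.013, we do not reject H₀.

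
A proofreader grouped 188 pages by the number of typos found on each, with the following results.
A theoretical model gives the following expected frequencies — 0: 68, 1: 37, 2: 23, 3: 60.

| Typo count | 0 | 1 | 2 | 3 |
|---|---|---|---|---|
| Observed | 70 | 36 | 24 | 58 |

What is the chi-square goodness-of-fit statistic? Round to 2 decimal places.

0.20

cat         O        E   (O−E)²/E
0          70       68      0.059
1          36       37      0.027
2          24       23      0.043
3          58       60      0.067
Sum = 0.20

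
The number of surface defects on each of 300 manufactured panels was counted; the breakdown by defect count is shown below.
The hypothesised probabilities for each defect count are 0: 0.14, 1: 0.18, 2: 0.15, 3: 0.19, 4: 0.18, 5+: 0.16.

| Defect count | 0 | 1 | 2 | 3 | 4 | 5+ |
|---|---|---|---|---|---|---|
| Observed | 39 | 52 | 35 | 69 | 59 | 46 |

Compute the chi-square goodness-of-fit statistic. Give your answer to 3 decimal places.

5.583

Expected counts E_i = n·p_i: 300×0.14 = 42, 300×0.18 = 54, 300×0.15 = 45, 300×0.19 = 57, 300×0.18 = 54, 300×0.16 = 48.
0: (39 − 42)²/42 = 9/42 = 0.2143
1: (52 − 54)²/54 = 4/54 = 0.0741
2: (35 − 45)²/45 = 100/45 = 2.2222
3: (69 − 57)²/57 = 144/57 = 2.5263
4: (59 − 54)²/54 = 25/54 = 0.4630
5+: (46 − 48)²/48 = 4/48 = 0.0833
Sum = 5.583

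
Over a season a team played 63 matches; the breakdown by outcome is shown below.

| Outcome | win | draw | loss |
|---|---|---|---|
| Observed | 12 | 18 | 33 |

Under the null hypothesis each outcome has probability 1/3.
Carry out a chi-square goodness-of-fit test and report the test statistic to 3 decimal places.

Under H₀ each category has probability 1/3, so each expected count is 63/3 = 21.
win: (12 − 21)²/21 = 81/21 = 3.8571
draw: (18 − 21)²/21 = 9/21 = 0.4286
loss: (33 − 21)²/21 = 144/21 = 6.8571
Sum = 11.143

11.143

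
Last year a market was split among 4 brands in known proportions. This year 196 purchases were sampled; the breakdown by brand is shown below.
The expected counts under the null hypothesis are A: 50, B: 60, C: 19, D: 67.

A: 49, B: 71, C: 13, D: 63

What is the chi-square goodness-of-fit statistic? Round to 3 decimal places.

cat         O        E   (O−E)²/E
A          49       50     0.0200
B          71       60     2.0167
C          13       19     1.8947
D          63       67     0.2388
Sum = 4.170

4.170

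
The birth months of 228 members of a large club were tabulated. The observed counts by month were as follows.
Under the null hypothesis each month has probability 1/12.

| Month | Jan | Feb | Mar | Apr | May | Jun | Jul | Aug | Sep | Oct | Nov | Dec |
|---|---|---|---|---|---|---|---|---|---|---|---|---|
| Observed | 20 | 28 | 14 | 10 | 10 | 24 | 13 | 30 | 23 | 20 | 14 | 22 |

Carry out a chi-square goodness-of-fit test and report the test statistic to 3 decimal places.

26.421

Under H₀ each category has probability 1/12, so each expected count is 228/12 = 19.
cat         O        E   (O−E)²/E
Jan        20       19     0.0526
Feb        28       19     4.2632
Mar        14       19     1.3158
Apr        10       19     4.2632
May        10       19     4.2632
Jun        24       19     1.3158
Jul        13       19     1.8947
Aug        30       19     6.3684
Sep        23       19     0.8421
Oct        20       19     0.0526
Nov        14       19     1.3158
Dec        22       19     0.4737
Sum = 26.421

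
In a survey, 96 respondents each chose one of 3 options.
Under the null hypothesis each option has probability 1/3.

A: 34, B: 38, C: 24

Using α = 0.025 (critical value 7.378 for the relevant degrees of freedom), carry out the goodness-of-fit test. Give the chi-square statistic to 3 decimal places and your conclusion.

3.250; do not reject

Expected count for each of the 3 categories: 96/3 = 32.
cat         O        E   (O−E)²/E
A          34       32     0.1250
B          38       32     1.1250
C          24       32     2.0000
Sum = 3.250
df = 2. Since 3.250 < 7.378, we do not reject H₀.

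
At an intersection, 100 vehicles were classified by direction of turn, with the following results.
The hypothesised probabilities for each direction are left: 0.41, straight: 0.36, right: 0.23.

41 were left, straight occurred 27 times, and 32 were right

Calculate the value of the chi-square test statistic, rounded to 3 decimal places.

Expected counts E_i = n·p_i: 100×0.41 = 41, 100×0.36 = 36, 100×0.23 = 23.
χ² = (41−41)²/41 + (27−36)²/36 + (32−23)²/23
   = 0.0000 + 2.2500 + 3.5217
Sum = 5.772

5.772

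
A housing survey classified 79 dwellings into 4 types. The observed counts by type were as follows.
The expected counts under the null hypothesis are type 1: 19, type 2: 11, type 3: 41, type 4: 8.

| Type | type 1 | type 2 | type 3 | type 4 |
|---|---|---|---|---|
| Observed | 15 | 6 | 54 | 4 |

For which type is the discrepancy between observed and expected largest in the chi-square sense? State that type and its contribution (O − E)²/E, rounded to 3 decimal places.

type 3, 4.122

cat         O        E   (O−E)²/E
type 1     15       19     0.8421
type 2      6       11     2.2727
type 3     54       41     4.1220
type 4      4        8     2.0000
The largest term is for type 3: 4.122.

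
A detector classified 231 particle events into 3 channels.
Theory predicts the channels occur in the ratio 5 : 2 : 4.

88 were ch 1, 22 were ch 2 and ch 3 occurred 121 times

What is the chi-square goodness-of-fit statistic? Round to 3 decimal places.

28.574

Ratio total = 11. Expected counts: 231×5/11 = 105, 231×2/11 = 42, 231×4/11 = 84.
cat         O        E   (O−E)²/E
ch 1       88      105     2.7524
ch 2       22       42     9.5238
ch 3      121       84    16.2976
Sum = 28.574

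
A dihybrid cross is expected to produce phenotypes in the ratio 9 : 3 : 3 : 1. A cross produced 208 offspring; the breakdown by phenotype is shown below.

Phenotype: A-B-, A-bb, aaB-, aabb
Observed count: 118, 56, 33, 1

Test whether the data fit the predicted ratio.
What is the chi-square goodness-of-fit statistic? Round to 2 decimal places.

19.42

Ratio total = 16. Expected counts: 208×9/16 = 117, 208×3/16 = 39, 208×3/16 = 39, 208×1/16 = 13.
cat         O        E   (O−E)²/E
A-B-      118      117      0.009
A-bb       56       39      7.410
aaB-       33       39      0.923
aabb        1       13     11.077
Sum = 19.42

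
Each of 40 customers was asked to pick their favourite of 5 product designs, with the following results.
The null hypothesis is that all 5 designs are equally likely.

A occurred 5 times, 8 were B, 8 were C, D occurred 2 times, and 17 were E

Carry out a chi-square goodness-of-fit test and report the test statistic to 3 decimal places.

Expected count for each of the 5 categories: 40/5 = 8.
χ² = (5−8)²/8 + (8−8)²/8 + (8−8)²/8 + (2−8)²/8 + (17−8)²/8
   = 1.1250 + 0.0000 + 0.0000 + 4.5000 + 10.1250
Sum = 15.750

15.750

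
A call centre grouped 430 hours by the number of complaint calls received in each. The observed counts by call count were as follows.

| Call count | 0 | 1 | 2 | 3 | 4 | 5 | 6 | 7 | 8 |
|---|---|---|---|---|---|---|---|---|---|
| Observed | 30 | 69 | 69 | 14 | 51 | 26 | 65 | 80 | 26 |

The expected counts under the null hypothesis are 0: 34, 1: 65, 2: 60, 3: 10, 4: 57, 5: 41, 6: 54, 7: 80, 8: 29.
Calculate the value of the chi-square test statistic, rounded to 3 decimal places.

12.337

0: (30 − 34)²/34 = 16/34 = 0.4706
1: (69 − 65)²/65 = 16/65 = 0.2462
2: (69 − 60)²/60 = 81/60 = 1.3500
3: (14 − 10)²/10 = 16/10 = 1.6000
4: (51 − 57)²/57 = 36/57 = 0.6316
5: (26 − 41)²/41 = 225/41 = 5.4878
6: (65 − 54)²/54 = 121/54 = 2.2407
7: (80 − 80)²/80 = 0/80 = 0.0000
8: (26 − 29)²/29 = 9/29 = 0.3103
Sum = 12.337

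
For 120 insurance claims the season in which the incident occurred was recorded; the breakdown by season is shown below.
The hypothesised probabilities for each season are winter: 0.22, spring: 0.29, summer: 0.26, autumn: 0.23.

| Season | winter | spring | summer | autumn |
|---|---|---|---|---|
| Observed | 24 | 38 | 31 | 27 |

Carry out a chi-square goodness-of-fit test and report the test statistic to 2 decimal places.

Expected counts E_i = n·p_i: 120×0.22 = 26.4, 120×0.29 = 34.8, 120×0.26 = 31.2, 120×0.23 = 27.6.
cat         O        E   (O−E)²/E
winter     24     26.4      0.218
spring     38     34.8      0.294
summer     31     31.2      0.001
autumn     27     27.6      0.013
Sum = 0.53

0.53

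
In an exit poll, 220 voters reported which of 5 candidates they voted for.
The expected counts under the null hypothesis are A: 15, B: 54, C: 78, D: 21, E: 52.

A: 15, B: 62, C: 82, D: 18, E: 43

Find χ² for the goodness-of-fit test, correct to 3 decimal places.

cat         O        E   (O−E)²/E
A          15       15     0.0000
B          62       54     1.1852
C          82       78     0.2051
D          18       21     0.4286
E          43       52     1.5577
Sum = 3.377

3.377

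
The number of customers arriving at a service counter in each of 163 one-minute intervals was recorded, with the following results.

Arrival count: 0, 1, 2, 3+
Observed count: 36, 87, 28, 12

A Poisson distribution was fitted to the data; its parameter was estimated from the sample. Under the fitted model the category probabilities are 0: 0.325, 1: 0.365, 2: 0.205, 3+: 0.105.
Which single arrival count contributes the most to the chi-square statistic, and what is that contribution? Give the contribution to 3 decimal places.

Expected counts E_i = n·p_i: 163×0.325 = 52.975, 163×0.365 = 59.495, 163×0.205 = 33.415, 163×0.105 = 17.115.
χ² = (36−52.975)²/52.975 + (87−59.495)²/59.495 + (28−33.415)²/33.415 + (12−17.115)²/17.115
   = 5.4394 + 12.7158 + 0.8775 + 1.5287
The largest term is for 1: 12.716.

1, 12.716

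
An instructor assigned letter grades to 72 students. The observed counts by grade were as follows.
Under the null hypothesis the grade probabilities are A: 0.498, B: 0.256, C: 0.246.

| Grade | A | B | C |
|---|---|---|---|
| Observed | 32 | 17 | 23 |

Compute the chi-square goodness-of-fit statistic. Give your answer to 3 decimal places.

2.105

Expected counts E_i = n·p_i: 72×0.498 = 35.856, 72×0.256 = 18.432, 72×0.246 = 17.712.
χ² = (32−35.856)²/35.856 + (17−18.432)²/18.432 + (23−17.712)²/17.712
   = 0.4147 + 0.1113 + 1.5788
Sum = 2.105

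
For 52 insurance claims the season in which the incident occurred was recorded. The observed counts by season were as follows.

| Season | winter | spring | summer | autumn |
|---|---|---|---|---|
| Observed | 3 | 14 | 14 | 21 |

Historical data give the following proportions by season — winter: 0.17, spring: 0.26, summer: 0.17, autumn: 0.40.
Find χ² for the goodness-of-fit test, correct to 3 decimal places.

6.889

Expected counts E_i = n·p_i: 52×0.17 = 8.84, 52×0.26 = 13.52, 52×0.17 = 8.84, 52×0.40 = 20.8.
cat         O        E   (O−E)²/E
winter      3     8.84     3.8581
spring     14    13.52     0.0170
summer     14     8.84     3.0119
autumn     21     20.8     0.0019
Sum = 6.889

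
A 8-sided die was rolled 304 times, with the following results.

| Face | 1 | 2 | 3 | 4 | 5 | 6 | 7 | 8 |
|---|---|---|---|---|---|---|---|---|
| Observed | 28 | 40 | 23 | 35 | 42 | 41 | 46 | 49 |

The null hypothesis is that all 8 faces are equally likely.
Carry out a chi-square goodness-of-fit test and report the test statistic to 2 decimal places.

14.42

Under H₀ each category has probability 1/8, so each expected count is 304/8 = 38.
χ² = (28−38)²/38 + (40−38)²/38 + (23−38)²/38 + (35−38)²/38 + (42−38)²/38 + (41−38)²/38 + (46−38)²/38 + (49−38)²/38
   = 2.632 + 0.105 + 5.921 + 0.237 + 0.421 + 0.237 + 1.684 + 3.184
Sum = 14.42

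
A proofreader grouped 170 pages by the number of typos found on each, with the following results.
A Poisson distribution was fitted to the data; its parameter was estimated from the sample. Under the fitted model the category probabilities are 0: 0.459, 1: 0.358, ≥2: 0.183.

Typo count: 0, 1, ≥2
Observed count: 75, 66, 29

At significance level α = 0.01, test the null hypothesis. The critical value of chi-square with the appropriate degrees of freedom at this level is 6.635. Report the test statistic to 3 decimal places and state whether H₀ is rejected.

0.695; do not reject

Expected counts E_i = n·p_i: 170×0.459 = 78.03, 170×0.358 = 60.86, 170×0.183 = 31.11.
cat         O        E   (O−E)²/E
0          75    78.03     0.1177
1          66    60.86     0.4341
≥2         29    31.11     0.1431
Sum = 0.695
df = 1. Since 0.695 < 6.635, we do not reject H₀.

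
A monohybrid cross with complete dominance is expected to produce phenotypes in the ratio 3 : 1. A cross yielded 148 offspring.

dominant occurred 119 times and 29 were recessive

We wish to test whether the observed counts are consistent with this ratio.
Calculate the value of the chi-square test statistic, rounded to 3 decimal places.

Ratio total = 4. Expected counts: 148×3/4 = 111, 148×1/4 = 37.
dominant: (119 − 111)²/111 = 64/111 = 0.5766
recessive: (29 − 37)²/37 = 64/37 = 1.7297
Sum = 2.306

2.306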